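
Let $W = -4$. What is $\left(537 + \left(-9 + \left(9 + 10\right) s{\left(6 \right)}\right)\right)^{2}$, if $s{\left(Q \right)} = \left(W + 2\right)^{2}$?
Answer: $364816$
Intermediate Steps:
$s{\left(Q \right)} = 4$ ($s{\left(Q \right)} = \left(-4 + 2\right)^{2} = \left(-2\right)^{2} = 4$)
$\left(537 + \left(-9 + \left(9 + 10\right) s{\left(6 \right)}\right)\right)^{2} = \left(537 - \left(9 - \left(9 + 10\right) 4\right)\right)^{2} = \left(537 + \left(-9 + 19 \cdot 4\right)\right)^{2} = \left(537 + \left(-9 + 76\right)\right)^{2} = \left(537 + 67\right)^{2} = 604^{2} = 364816$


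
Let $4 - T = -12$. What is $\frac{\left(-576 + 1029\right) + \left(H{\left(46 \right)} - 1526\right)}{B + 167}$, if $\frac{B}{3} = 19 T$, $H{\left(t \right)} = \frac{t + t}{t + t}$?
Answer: $- \frac{1072}{1079} \approx -0.99351$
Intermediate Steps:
$T = 16$ ($T = 4 - -12 = 4 + 12 = 16$)
$H{\left(t \right)} = 1$ ($H{\left(t \right)} = \frac{2 t}{2 t} = 2 t \frac{1}{2 t} = 1$)
$B = 912$ ($B = 3 \cdot 19 \cdot 16 = 3 \cdot 304 = 912$)
$\frac{\left(-576 + 1029\right) + \left(H{\left(46 \right)} - 1526\right)}{B + 167} = \frac{\left(-576 + 1029\right) + \left(1 - 1526\right)}{912 + 167} = \frac{453 - 1525}{1079} = \left(-1072\right) \frac{1}{1079} = - \frac{1072}{1079}$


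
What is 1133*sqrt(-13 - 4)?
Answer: 1133*I*sqrt(17) ≈ 4671.5*I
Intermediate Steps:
1133*sqrt(-13 - 4) = 1133*sqrt(-17) = 1133*(I*sqrt(17)) = 1133*I*sqrt(17)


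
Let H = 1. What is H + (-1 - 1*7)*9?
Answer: -71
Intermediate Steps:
H + (-1 - 1*7)*9 = 1 + (-1 - 1*7)*9 = 1 + (-1 - 7)*9 = 1 - 8*9 = 1 - 72 = -71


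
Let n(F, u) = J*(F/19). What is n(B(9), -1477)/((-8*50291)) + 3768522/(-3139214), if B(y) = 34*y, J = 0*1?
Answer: -1884261/1569607 ≈ -1.2005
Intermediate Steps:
J = 0
n(F, u) = 0 (n(F, u) = 0*(F/19) = 0)
n(B(9), -1477)/((-8*50291)) + 3768522/(-3139214) = 0/((-8*50291)) + 3768522/(-3139214) = 0/(-402328) + 3768522*(-1/3139214) = 0*(-1/402328) - 1884261/1569607 = 0 - 1884261/1569607 = -1884261/1569607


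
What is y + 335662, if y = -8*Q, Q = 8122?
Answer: 270686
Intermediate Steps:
y = -64976 (y = -8*8122 = -64976)
y + 335662 = -64976 + 335662 = 270686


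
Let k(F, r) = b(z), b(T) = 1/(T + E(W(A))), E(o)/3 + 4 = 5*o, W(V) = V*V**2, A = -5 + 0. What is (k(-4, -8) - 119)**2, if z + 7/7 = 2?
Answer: 50371069225/3556996 ≈ 14161.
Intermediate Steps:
A = -5
z = 1 (z = -1 + 2 = 1)
W(V) = V**3
E(o) = -12 + 15*o (E(o) = -12 + 3*(5*o) = -12 + 15*o)
b(T) = 1/(-1887 + T) (b(T) = 1/(T + (-12 + 15*(-5)**3)) = 1/(T + (-12 + 15*(-125))) = 1/(T + (-12 - 1875)) = 1/(T - 1887) = 1/(-1887 + T))
k(F, r) = -1/1886 (k(F, r) = 1/(-1887 + 1) = 1/(-1886) = -1/1886)
(k(-4, -8) - 119)**2 = (-1/1886 - 119)**2 = (-224435/1886)**2 = 50371069225/3556996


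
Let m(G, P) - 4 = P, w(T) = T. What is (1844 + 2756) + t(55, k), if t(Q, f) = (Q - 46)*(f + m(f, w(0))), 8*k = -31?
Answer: 36809/8 ≈ 4601.1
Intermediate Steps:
k = -31/8 (k = (⅛)*(-31) = -31/8 ≈ -3.8750)
m(G, P) = 4 + P
t(Q, f) = (-46 + Q)*(4 + f) (t(Q, f) = (Q - 46)*(f + (4 + 0)) = (-46 + Q)*(f + 4) = (-46 + Q)*(4 + f))
(1844 + 2756) + t(55, k) = (1844 + 2756) + (-184 - 46*(-31/8) + 4*55 + 55*(-31/8)) = 4600 + (-184 + 713/4 + 220 - 1705/8) = 4600 + 9/8 = 36809/8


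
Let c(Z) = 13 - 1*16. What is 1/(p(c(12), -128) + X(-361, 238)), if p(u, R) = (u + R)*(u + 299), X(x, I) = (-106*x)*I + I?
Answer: 1/9068770 ≈ 1.1027e-7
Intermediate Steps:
c(Z) = -3 (c(Z) = 13 - 16 = -3)
X(x, I) = I - 106*I*x (X(x, I) = -106*I*x + I = I - 106*I*x)
p(u, R) = (299 + u)*(R + u) (p(u, R) = (R + u)*(299 + u) = (299 + u)*(R + u))
1/(p(c(12), -128) + X(-361, 238)) = 1/(((-3)**2 + 299*(-128) + 299*(-3) - 128*(-3)) + 238*(1 - 106*(-361))) = 1/((9 - 38272 - 897 + 384) + 238*(1 + 38266)) = 1/(-38776 + 238*38267) = 1/(-38776 + 9107546) = 1/9068770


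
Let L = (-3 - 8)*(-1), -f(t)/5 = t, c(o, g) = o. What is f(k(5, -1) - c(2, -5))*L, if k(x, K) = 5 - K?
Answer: -220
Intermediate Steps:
f(t) = -5*t
L = 11 (L = -11*(-1) = 11)
f(k(5, -1) - c(2, -5))*L = -5*((5 - 1*(-1)) - 1*2)*11 = -5*((5 + 1) - 2)*11 = -5*(6 - 2)*11 = -5*4*11 = -20*11 = -220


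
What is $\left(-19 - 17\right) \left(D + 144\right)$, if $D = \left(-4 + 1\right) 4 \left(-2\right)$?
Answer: $-6048$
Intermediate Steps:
$D = 24$ ($D = \left(-3\right) \left(-8\right) = 24$)
$\left(-19 - 17\right) \left(D + 144\right) = \left(-19 - 17\right) \left(24 + 144\right) = \left(-19 - 17\right) 168 = \left(-36\right) 168 = -6048$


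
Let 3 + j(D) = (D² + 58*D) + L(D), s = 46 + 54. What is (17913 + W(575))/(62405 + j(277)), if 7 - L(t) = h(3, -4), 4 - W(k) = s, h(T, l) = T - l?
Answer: 17817/155197 ≈ 0.11480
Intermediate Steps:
s = 100
W(k) = -96 (W(k) = 4 - 1*100 = 4 - 100 = -96)
L(t) = 0 (L(t) = 7 - (3 - 1*(-4)) = 7 - (3 + 4) = 7 - 1*7 = 7 - 7 = 0)
j(D) = -3 + D² + 58*D (j(D) = -3 + ((D² + 58*D) + 0) = -3 + (D² + 58*D) = -3 + D² + 58*D)
(17913 + W(575))/(62405 + j(277)) = (17913 - 96)/(62405 + (-3 + 277² + 58*277)) = 17817/(62405 + (-3 + 76729 + 16066)) = 17817/(62405 + 92792) = 17817/155197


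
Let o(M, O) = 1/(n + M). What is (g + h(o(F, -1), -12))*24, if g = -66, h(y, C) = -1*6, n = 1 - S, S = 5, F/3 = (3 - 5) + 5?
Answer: -1728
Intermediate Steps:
F = 9 (F = 3*((3 - 5) + 5) = 3*(-2 + 5) = 3*3 = 9)
n = -4 (n = 1 - 1*5 = 1 - 5 = -4)
o(M, O) = 1/(-4 + M)
h(y, C) = -6
(g + h(o(F, -1), -12))*24 = (-66 - 6)*24 = -72*24 = -1728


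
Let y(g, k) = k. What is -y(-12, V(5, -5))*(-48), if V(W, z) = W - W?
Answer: 0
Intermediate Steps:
V(W, z) = 0
-y(-12, V(5, -5))*(-48) = -0*(-48) = -1*0 = 0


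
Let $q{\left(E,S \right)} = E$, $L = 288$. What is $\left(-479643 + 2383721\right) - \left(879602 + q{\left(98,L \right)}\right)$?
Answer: $1024378$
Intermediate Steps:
$\left(-479643 + 2383721\right) - \left(879602 + q{\left(98,L \right)}\right) = \left(-479643 + 2383721\right) - 879700 = 1904078 - 879700 = 1024378$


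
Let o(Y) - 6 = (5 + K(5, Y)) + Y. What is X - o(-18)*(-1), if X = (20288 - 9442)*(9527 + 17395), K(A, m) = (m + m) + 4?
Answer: 291995973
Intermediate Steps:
K(A, m) = 4 + 2*m (K(A, m) = 2*m + 4 = 4 + 2*m)
X = 291996012 (X = 10846*26922 = 291996012)
o(Y) = 15 + 3*Y (o(Y) = 6 + ((5 + (4 + 2*Y)) + Y) = 6 + ((9 + 2*Y) + Y) = 6 + (9 + 3*Y) = 15 + 3*Y)
X - o(-18)*(-1) = 291996012 - (15 + 3*(-18))*(-1) = 291996012 - (15 - 54)*(-1) = 291996012 - (-39)*(-1) = 291996012 - 1*39 = 291996012 - 39 = 291995973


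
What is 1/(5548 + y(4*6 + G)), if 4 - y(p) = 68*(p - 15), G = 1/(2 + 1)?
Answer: 3/14752 ≈ 0.00020336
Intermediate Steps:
G = ⅓ (G = 1/3 = ⅓ ≈ 0.33333)
y(p) = 1024 - 68*p (y(p) = 4 - 68*(p - 15) = 4 - 68*(-15 + p) = 4 - (-1020 + 68*p) = 4 + (1020 - 68*p) = 1024 - 68*p)
1/(5548 + y(4*6 + G)) = 1/(5548 + (1024 - 68*(4*6 + ⅓))) = 1/(5548 + (1024 - 68*(24 + ⅓))) = 1/(5548 + (1024 - 68*73/3)) = 1/(5548 + (1024 - 4964/3)) = 1/(5548 - 1892/3) = 1/(14752/3) = 3/14752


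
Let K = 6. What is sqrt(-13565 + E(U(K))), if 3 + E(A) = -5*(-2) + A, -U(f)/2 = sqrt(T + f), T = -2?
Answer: I*sqrt(13562) ≈ 116.46*I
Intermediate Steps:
U(f) = -2*sqrt(-2 + f)
E(A) = 7 + A (E(A) = -3 + (-5*(-2) + A) = -3 + (10 + A) = 7 + A)
sqrt(-13565 + E(U(K))) = sqrt(-13565 + (7 - 2*sqrt(-2 + 6))) = sqrt(-13565 + (7 - 2*sqrt(4))) = sqrt(-13565 + (7 - 2*2)) = sqrt(-13565 + (7 - 4)) = sqrt(-13565 + 3) = sqrt(-13562) = I*sqrt(13562)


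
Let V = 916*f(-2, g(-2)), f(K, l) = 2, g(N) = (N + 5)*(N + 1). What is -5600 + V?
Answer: -3768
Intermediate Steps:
g(N) = (1 + N)*(5 + N) (g(N) = (5 + N)*(1 + N) = (1 + N)*(5 + N))
V = 1832 (V = 916*2 = 1832)
-5600 + V = -5600 + 1832 = -3768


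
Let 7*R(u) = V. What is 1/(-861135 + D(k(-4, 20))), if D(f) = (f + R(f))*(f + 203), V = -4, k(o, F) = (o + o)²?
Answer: -7/5909397 ≈ -1.1846e-6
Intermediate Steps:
k(o, F) = 4*o² (k(o, F) = (2*o)² = 4*o²)
R(u) = -4/7 (R(u) = (⅐)*(-4) = -4/7)
D(f) = (203 + f)*(-4/7 + f) (D(f) = (f - 4/7)*(f + 203) = (-4/7 + f)*(203 + f) = (203 + f)*(-4/7 + f))
1/(-861135 + D(k(-4, 20))) = 1/(-861135 + (-116 + (4*(-4)²)² + 1417*(4*(-4)²)/7)) = 1/(-861135 + (-116 + (4*16)² + 1417*(4*16)/7)) = 1/(-861135 + (-116 + 64² + (1417/7)*64)) = 1/(-861135 + (-116 + 4096 + 90688/7)) = 1/(-861135 + 118548/7) = 1/(-5909397/7) = -7/5909397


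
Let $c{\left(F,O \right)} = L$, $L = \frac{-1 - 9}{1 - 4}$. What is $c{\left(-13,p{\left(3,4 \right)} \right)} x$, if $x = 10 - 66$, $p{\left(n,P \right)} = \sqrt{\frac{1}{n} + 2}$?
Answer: $- \frac{560}{3} \approx -186.67$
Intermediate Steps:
$L = \frac{10}{3}$ ($L = - \frac{10}{-3} = \left(-10\right) \left(- \frac{1}{3}\right) = \frac{10}{3} \approx 3.3333$)
$p{\left(n,P \right)} = \sqrt{2 + \frac{1}{n}}$
$c{\left(F,O \right)} = \frac{10}{3}$
$x = -56$ ($x = 10 - 66 = -56$)
$c{\left(-13,p{\left(3,4 \right)} \right)} x = \frac{10}{3} \left(-56\right) = - \frac{560}{3}$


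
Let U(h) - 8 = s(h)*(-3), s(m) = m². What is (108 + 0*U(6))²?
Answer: 11664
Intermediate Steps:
U(h) = 8 - 3*h² (U(h) = 8 + h²*(-3) = 8 - 3*h²)
(108 + 0*U(6))² = (108 + 0*(8 - 3*6²))² = (108 + 0*(8 - 3*36))² = (108 + 0*(8 - 108))² = (108 + 0*(-100))² = (108 + 0)² = 108² = 11664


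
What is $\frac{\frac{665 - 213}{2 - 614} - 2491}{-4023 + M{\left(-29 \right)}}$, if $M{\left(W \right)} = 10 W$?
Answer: $\frac{381236}{659889} \approx 0.57773$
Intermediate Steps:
$\frac{\frac{665 - 213}{2 - 614} - 2491}{-4023 + M{\left(-29 \right)}} = \frac{\frac{665 - 213}{2 - 614} - 2491}{-4023 + 10 \left(-29\right)} = \frac{\frac{452}{-612} - 2491}{-4023 - 290} = \frac{452 \left(- \frac{1}{612}\right) - 2491}{-4313} = \left(- \frac{113}{153} - 2491\right) \left(- \frac{1}{4313}\right) = \left(- \frac{381236}{153}\right) \left(- \frac{1}{4313}\right) = \frac{381236}{659889}$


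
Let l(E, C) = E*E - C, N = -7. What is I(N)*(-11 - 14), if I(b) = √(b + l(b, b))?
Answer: -175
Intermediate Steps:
l(E, C) = E² - C
I(b) = √(b²) (I(b) = √(b + (b² - b)) = √(b²))
I(N)*(-11 - 14) = √((-7)²)*(-11 - 14) = √49*(-25) = 7*(-25) = -175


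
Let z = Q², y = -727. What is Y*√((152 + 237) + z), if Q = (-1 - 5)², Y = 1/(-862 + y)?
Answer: -√1685/1589 ≈ -0.025833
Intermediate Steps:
Y = -1/1589 (Y = 1/(-862 - 727) = 1/(-1589) = -1/1589 ≈ -0.00062933)
Q = 36 (Q = (-6)² = 36)
z = 1296 (z = 36² = 1296)
Y*√((152 + 237) + z) = -√((152 + 237) + 1296)/1589 = -√(389 + 1296)/1589 = -√1685/1589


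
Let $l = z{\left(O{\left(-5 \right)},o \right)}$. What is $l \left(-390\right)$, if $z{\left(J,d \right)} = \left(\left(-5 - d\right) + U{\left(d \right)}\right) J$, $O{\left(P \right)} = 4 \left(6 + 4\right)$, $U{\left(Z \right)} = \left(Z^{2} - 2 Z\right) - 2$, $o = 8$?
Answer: $-514800$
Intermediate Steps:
$U{\left(Z \right)} = -2 + Z^{2} - 2 Z$
$O{\left(P \right)} = 40$ ($O{\left(P \right)} = 4 \cdot 10 = 40$)
$z{\left(J,d \right)} = J \left(-7 + d^{2} - 3 d\right)$ ($z{\left(J,d \right)} = \left(\left(-5 - d\right) - \left(2 - d^{2} + 2 d\right)\right) J = \left(-7 + d^{2} - 3 d\right) J = J \left(-7 + d^{2} - 3 d\right)$)
$l = 1320$ ($l = 40 \left(-7 + 8^{2} - 24\right) = 40 \left(-7 + 64 - 24\right) = 40 \cdot 33 = 1320$)
$l \left(-390\right) = 1320 \left(-390\right) = -514800$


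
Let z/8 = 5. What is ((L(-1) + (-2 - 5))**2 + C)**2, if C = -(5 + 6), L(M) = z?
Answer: 1162084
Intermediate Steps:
z = 40 (z = 8*5 = 40)
L(M) = 40
C = -11 (C = -1*11 = -11)
((L(-1) + (-2 - 5))**2 + C)**2 = ((40 + (-2 - 5))**2 - 11)**2 = ((40 - 7)**2 - 11)**2 = (33**2 - 11)**2 = (1089 - 11)**2 = 1078**2 = 1162084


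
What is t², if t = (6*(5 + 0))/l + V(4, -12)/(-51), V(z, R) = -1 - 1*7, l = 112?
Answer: 1471369/8156736 ≈ 0.18039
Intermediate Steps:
V(z, R) = -8 (V(z, R) = -1 - 7 = -8)
t = 1213/2856 (t = (6*(5 + 0))/112 - 8/(-51) = (6*5)*(1/112) - 8*(-1/51) = 30*(1/112) + 8/51 = 15/56 + 8/51 = 1213/2856 ≈ 0.42472)
t² = (1213/2856)² = 1471369/8156736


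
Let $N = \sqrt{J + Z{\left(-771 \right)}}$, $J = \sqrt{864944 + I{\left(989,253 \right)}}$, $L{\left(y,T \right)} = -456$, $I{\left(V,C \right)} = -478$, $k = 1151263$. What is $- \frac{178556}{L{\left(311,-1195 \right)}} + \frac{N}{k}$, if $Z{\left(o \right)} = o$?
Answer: $\frac{44639}{114} + \frac{\sqrt{-771 + \sqrt{864466}}}{1151263} \approx 391.57$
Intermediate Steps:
$J = \sqrt{864466}$ ($J = \sqrt{864944 - 478} = \sqrt{864466} \approx 929.77$)
$N = \sqrt{-771 + \sqrt{864466}}$ ($N = \sqrt{\sqrt{864466} - 771} = \sqrt{-771 + \sqrt{864466}} \approx 12.6$)
$- \frac{178556}{L{\left(311,-1195 \right)}} + \frac{N}{k} = - \frac{178556}{-456} + \frac{\sqrt{-771 + \sqrt{864466}}}{1151263} = \left(-178556\right) \left(- \frac{1}{456}\right) + \sqrt{-771 + \sqrt{864466}} \cdot \frac{1}{1151263} = \frac{44639}{114} + \frac{\sqrt{-771 + \sqrt{864466}}}{1151263}$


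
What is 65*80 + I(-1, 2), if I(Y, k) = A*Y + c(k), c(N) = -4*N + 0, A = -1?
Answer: 5193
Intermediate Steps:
c(N) = -4*N
I(Y, k) = -Y - 4*k
65*80 + I(-1, 2) = 65*80 + (-1*(-1) - 4*2) = 5200 + (1 - 8) = 5200 - 7 = 5193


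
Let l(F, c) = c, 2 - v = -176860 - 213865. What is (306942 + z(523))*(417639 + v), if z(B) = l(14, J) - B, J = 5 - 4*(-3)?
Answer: 247712443576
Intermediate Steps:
v = 390727 (v = 2 - (-176860 - 213865) = 2 - 1*(-390725) = 2 + 390725 = 390727)
J = 17 (J = 5 + 12 = 17)
z(B) = 17 - B
(306942 + z(523))*(417639 + v) = (306942 + (17 - 1*523))*(417639 + 390727) = (306942 + (17 - 523))*808366 = (306942 - 506)*808366 = 306436*808366 = 247712443576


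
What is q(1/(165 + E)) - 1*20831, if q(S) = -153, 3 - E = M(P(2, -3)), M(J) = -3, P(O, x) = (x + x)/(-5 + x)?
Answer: -20984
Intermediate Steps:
P(O, x) = 2*x/(-5 + x) (P(O, x) = (2*x)/(-5 + x) = 2*x/(-5 + x))
E = 6 (E = 3 - 1*(-3) = 3 + 3 = 6)
q(1/(165 + E)) - 1*20831 = -153 - 1*20831 = -153 - 20831 = -20984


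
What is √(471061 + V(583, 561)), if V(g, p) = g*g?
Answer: 35*√662 ≈ 900.53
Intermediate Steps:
V(g, p) = g²
√(471061 + V(583, 561)) = √(471061 + 583²) = √(471061 + 339889) = √810950 = 35*√662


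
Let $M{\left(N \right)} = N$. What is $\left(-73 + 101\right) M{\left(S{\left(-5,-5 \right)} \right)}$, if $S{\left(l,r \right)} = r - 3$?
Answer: $-224$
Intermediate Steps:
$S{\left(l,r \right)} = -3 + r$ ($S{\left(l,r \right)} = r - 3 = -3 + r$)
$\left(-73 + 101\right) M{\left(S{\left(-5,-5 \right)} \right)} = \left(-73 + 101\right) \left(-3 - 5\right) = 28 \left(-8\right) = -224$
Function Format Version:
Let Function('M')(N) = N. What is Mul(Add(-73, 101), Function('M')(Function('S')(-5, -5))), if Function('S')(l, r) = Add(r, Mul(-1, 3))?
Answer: -224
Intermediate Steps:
Function('S')(l, r) = Add(-3, r) (Function('S')(l, r) = Add(r, -3) = Add(-3, r))
Mul(Add(-73, 101), Function('M')(Function('S')(-5, -5))) = Mul(Add(-73, 101), Add(-3, -5)) = Mul(28, -8) = -224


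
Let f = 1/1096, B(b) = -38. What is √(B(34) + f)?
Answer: I*√11411278/548 ≈ 6.1643*I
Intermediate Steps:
f = 1/1096 ≈ 0.00091241
√(B(34) + f) = √(-38 + 1/1096) = √(-41647/1096) = I*√11411278/548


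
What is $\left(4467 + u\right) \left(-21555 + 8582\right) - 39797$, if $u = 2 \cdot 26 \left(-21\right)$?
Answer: $-43823672$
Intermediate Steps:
$u = -1092$ ($u = 52 \left(-21\right) = -1092$)
$\left(4467 + u\right) \left(-21555 + 8582\right) - 39797 = \left(4467 - 1092\right) \left(-21555 + 8582\right) - 39797 = 3375 \left(-12973\right) - 39797 = -43783875 - 39797 = -43823672$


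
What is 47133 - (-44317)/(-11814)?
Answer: 556784945/11814 ≈ 47129.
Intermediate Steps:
47133 - (-44317)/(-11814) = 47133 - (-44317)*(-1)/11814 = 47133 - 1*44317/11814 = 47133 - 44317/11814 = 556784945/11814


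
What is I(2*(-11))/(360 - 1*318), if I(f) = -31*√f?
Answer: -31*I*√22/42 ≈ -3.462*I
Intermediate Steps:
I(2*(-11))/(360 - 1*318) = (-31*I*√22)/(360 - 1*318) = (-31*I*√22)/(360 - 318) = -31*I*√22/42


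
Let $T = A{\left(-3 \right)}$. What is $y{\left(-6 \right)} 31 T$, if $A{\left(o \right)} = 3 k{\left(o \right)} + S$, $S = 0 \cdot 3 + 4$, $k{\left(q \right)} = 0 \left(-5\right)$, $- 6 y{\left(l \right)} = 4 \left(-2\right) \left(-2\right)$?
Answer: $- \frac{992}{3} \approx -330.67$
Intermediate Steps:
$y{\left(l \right)} = - \frac{8}{3}$ ($y{\left(l \right)} = - \frac{4 \left(-2\right) \left(-2\right)}{6} = - \frac{\left(-8\right) \left(-2\right)}{6} = \left(- \frac{1}{6}\right) 16 = - \frac{8}{3}$)
$k{\left(q \right)} = 0$
$S = 4$ ($S = 0 + 4 = 4$)
$A{\left(o \right)} = 4$ ($A{\left(o \right)} = 3 \cdot 0 + 4 = 0 + 4 = 4$)
$T = 4$
$y{\left(-6 \right)} 31 T = \left(- \frac{8}{3}\right) 31 \cdot 4 = \left(- \frac{248}{3}\right) 4 = - \frac{992}{3}$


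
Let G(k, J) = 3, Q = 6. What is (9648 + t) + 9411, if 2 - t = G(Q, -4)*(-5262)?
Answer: 34847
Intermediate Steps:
t = 15788 (t = 2 - 3*(-5262) = 2 - 1*(-15786) = 2 + 15786 = 15788)
(9648 + t) + 9411 = (9648 + 15788) + 9411 = 25436 + 9411 = 34847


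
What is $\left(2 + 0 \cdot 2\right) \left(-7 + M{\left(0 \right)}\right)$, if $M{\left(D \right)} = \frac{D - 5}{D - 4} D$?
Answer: $-14$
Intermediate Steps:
$M{\left(D \right)} = \frac{D \left(-5 + D\right)}{-4 + D}$ ($M{\left(D \right)} = \frac{-5 + D}{-4 + D} D = \frac{D \left(-5 + D\right)}{-4 + D}$)
$\left(2 + 0 \cdot 2\right) \left(-7 + M{\left(0 \right)}\right) = \left(2 + 0 \cdot 2\right) \left(-7 + \frac{0 \left(-5 + 0\right)}{-4 + 0}\right) = \left(2 + 0\right) \left(-7 + 0 \frac{1}{-4} \left(-5\right)\right) = 2 \left(-7 + 0 \left(- \frac{1}{4}\right) \left(-5\right)\right) = 2 \left(-7 + 0\right) = 2 \left(-7\right) = -14$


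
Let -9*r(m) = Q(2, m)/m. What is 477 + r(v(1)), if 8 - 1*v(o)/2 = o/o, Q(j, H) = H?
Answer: 4292/9 ≈ 476.89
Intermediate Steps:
v(o) = 14 (v(o) = 16 - 2*o/o = 16 - 2*1 = 16 - 2 = 14)
r(m) = -⅑ (r(m) = -m/(9*m) = -⅑*1 = -⅑)
477 + r(v(1)) = 477 - ⅑ = 4292/9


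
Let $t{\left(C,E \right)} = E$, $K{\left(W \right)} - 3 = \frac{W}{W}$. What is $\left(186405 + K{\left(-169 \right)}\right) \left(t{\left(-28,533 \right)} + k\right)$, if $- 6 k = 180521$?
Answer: $- \frac{33054603107}{6} \approx -5.5091 \cdot 10^{9}$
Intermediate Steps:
$K{\left(W \right)} = 4$ ($K{\left(W \right)} = 3 + \frac{W}{W} = 3 + 1 = 4$)
$k = - \frac{180521}{6}$ ($k = \left(- \frac{1}{6}\right) 180521 = - \frac{180521}{6} \approx -30087.0$)
$\left(186405 + K{\left(-169 \right)}\right) \left(t{\left(-28,533 \right)} + k\right) = \left(186405 + 4\right) \left(533 - \frac{180521}{6}\right) = 186409 \left(- \frac{177323}{6}\right) = - \frac{33054603107}{6}$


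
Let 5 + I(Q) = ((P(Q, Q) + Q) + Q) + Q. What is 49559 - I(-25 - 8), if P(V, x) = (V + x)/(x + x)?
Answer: 49662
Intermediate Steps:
P(V, x) = (V + x)/(2*x) (P(V, x) = (V + x)/((2*x)) = (V + x)*(1/(2*x)) = (V + x)/(2*x))
I(Q) = -4 + 3*Q (I(Q) = -5 + ((((Q + Q)/(2*Q) + Q) + Q) + Q) = -5 + ((((2*Q)/(2*Q) + Q) + Q) + Q) = -5 + (((1 + Q) + Q) + Q) = -5 + ((1 + 2*Q) + Q) = -5 + (1 + 3*Q) = -4 + 3*Q)
49559 - I(-25 - 8) = 49559 - (-4 + 3*(-25 - 8)) = 49559 - (-4 + 3*(-33)) = 49559 - (-4 - 99) = 49559 - 1*(-103) = 49559 + 103 = 49662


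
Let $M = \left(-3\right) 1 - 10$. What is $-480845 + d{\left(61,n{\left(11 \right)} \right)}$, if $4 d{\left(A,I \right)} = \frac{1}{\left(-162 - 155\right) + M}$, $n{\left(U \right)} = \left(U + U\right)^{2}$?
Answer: $- \frac{634715401}{1320} \approx -4.8085 \cdot 10^{5}$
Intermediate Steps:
$M = -13$ ($M = -3 - 10 = -13$)
$n{\left(U \right)} = 4 U^{2}$ ($n{\left(U \right)} = \left(2 U\right)^{2} = 4 U^{2}$)
$d{\left(A,I \right)} = - \frac{1}{1320}$ ($d{\left(A,I \right)} = \frac{1}{4 \left(\left(-162 - 155\right) - 13\right)} = \frac{1}{4 \left(-317 - 13\right)} = \frac{1}{4 \left(-330\right)} = \frac{1}{4} \left(- \frac{1}{330}\right) = - \frac{1}{1320}$)
$-480845 + d{\left(61,n{\left(11 \right)} \right)} = -480845 - \frac{1}{1320} = - \frac{634715401}{1320}$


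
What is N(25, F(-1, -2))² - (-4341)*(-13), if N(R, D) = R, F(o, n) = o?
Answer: -55808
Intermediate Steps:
N(25, F(-1, -2))² - (-4341)*(-13) = 25² - (-4341)*(-13) = 625 - 1*56433 = 625 - 56433 = -55808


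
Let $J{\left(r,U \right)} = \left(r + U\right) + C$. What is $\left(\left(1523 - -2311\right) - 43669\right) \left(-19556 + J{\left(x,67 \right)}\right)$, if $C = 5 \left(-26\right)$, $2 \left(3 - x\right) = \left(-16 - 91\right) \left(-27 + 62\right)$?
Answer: $\frac{1413624645}{2} \approx 7.0681 \cdot 10^{8}$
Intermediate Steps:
$x = \frac{3751}{2}$ ($x = 3 - \frac{\left(-16 - 91\right) \left(-27 + 62\right)}{2} = 3 - \frac{\left(-107\right) 35}{2} = 3 - - \frac{3745}{2} = 3 + \frac{3745}{2} = \frac{3751}{2} \approx 1875.5$)
$C = -130$
$J{\left(r,U \right)} = -130 + U + r$ ($J{\left(r,U \right)} = \left(r + U\right) - 130 = \left(U + r\right) - 130 = -130 + U + r$)
$\left(\left(1523 - -2311\right) - 43669\right) \left(-19556 + J{\left(x,67 \right)}\right) = \left(\left(1523 - -2311\right) - 43669\right) \left(-19556 + \left(-130 + 67 + \frac{3751}{2}\right)\right) = \left(\left(1523 + 2311\right) - 43669\right) \left(-19556 + \frac{3625}{2}\right) = \left(3834 - 43669\right) \left(- \frac{35487}{2}\right) = \left(-39835\right) \left(- \frac{35487}{2}\right) = \frac{1413624645}{2}$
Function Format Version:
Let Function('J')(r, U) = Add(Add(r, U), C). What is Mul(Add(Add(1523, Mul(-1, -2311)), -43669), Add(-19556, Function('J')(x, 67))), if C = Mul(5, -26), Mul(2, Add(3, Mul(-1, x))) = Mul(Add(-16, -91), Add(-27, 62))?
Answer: Rational(1413624645, 2) ≈ 7.0681e+8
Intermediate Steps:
x = Rational(3751, 2) (x = Add(3, Mul(Rational(-1, 2), Mul(Add(-16, -91), Add(-27, 62)))) = Add(3, Mul(Rational(-1, 2), Mul(-107, 35))) = Add(3, Mul(Rational(-1, 2), -3745)) = Add(3, Rational(3745, 2)) = Rational(3751, 2) ≈ 1875.5)
C = -130
Function('J')(r, U) = Add(-130, U, r) (Function('J')(r, U) = Add(Add(r, U), -130) = Add(Add(U, r), -130) = Add(-130, U, r))
Mul(Add(Add(1523, Mul(-1, -2311)), -43669), Add(-19556, Function('J')(x, 67))) = Mul(Add(Add(1523, Mul(-1, -2311)), -43669), Add(-19556, Add(-130, 67, Rational(3751, 2)))) = Mul(Add(Add(1523, 2311), -43669), Add(-19556, Rational(3625, 2))) = Mul(Add(3834, -43669), Rational(-35487, 2)) = Mul(-39835, Rational(-35487, 2)) = Rational(1413624645, 2)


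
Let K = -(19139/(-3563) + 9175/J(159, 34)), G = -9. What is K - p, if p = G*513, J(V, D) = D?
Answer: 527272815/121142 ≈ 4352.5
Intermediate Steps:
p = -4617 (p = -9*513 = -4617)
K = -32039799/121142 (K = -(19139/(-3563) + 9175/34) = -(19139*(-1/3563) + 9175*(1/34)) = -(-19139/3563 + 9175/34) = -1*32039799/121142 = -32039799/121142 ≈ -264.48)
K - p = -32039799/121142 - 1*(-4617) = -32039799/121142 + 4617 = 527272815/121142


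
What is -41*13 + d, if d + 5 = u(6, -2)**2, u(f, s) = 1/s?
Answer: -2151/4 ≈ -537.75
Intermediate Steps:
d = -19/4 (d = -5 + (1/(-2))**2 = -5 + (-1/2)**2 = -5 + 1/4 = -19/4 ≈ -4.7500)
-41*13 + d = -41*13 - 19/4 = -533 - 19/4 = -2151/4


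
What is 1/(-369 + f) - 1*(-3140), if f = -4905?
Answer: 16560359/5274 ≈ 3140.0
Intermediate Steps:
1/(-369 + f) - 1*(-3140) = 1/(-369 - 4905) - 1*(-3140) = 1/(-5274) + 3140 = -1/5274 + 3140 = 16560359/5274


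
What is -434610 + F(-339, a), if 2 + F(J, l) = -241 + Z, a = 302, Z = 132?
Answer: -434721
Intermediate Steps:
F(J, l) = -111 (F(J, l) = -2 + (-241 + 132) = -2 - 109 = -111)
-434610 + F(-339, a) = -434610 - 111 = -434721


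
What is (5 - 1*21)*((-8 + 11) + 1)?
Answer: -64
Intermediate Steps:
(5 - 1*21)*((-8 + 11) + 1) = (5 - 21)*(3 + 1) = -16*4 = -64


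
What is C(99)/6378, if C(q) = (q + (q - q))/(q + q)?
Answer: 1/12756 ≈ 7.8394e-5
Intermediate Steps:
C(q) = 1/2 (C(q) = (q + 0)/((2*q)) = q*(1/(2*q)) = 1/2)
C(99)/6378 = (1/2)/6378 = (1/2)*(1/6378) = 1/12756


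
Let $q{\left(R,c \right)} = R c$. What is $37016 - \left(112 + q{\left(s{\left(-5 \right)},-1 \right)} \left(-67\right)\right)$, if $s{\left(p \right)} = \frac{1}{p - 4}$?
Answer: $\frac{332203}{9} \approx 36911.0$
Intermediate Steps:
$s{\left(p \right)} = \frac{1}{-4 + p}$
$37016 - \left(112 + q{\left(s{\left(-5 \right)},-1 \right)} \left(-67\right)\right) = 37016 - \left(112 + \frac{1}{-4 - 5} \left(-1\right) \left(-67\right)\right) = 37016 - \left(112 + \frac{1}{-9} \left(-1\right) \left(-67\right)\right) = 37016 - \left(112 + \left(- \frac{1}{9}\right) \left(-1\right) \left(-67\right)\right) = 37016 - \left(112 + \frac{1}{9} \left(-67\right)\right) = 37016 - \left(112 - \frac{67}{9}\right) = 37016 - \frac{941}{9} = \frac{332203}{9}$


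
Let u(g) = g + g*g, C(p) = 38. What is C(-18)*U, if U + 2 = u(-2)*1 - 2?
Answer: -76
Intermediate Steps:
u(g) = g + g²
U = -2 (U = -2 + (-2*(1 - 2)*1 - 2) = -2 + (-2*(-1)*1 - 2) = -2 + (2*1 - 2) = -2 + (2 - 2) = -2 + 0 = -2)
C(-18)*U = 38*(-2) = -76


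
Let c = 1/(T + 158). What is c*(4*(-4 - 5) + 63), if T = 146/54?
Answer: 729/4339 ≈ 0.16801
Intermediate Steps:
T = 73/27 (T = 146*(1/54) = 73/27 ≈ 2.7037)
c = 27/4339 (c = 1/(73/27 + 158) = 1/(4339/27) = 27/4339 ≈ 0.0062226)
c*(4*(-4 - 5) + 63) = 27*(4*(-4 - 5) + 63)/4339 = 27*(4*(-9) + 63)/4339 = 27*(-36 + 63)/4339 = (27/4339)*27 = 729/4339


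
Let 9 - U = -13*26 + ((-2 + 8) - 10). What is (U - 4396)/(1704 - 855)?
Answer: -4045/849 ≈ -4.7644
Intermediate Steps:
U = 351 (U = 9 - (-13*26 + ((-2 + 8) - 10)) = 9 - (-338 + (6 - 10)) = 9 - (-338 - 4) = 9 - 1*(-342) = 9 + 342 = 351)
(U - 4396)/(1704 - 855) = (351 - 4396)/(1704 - 855) = -4045/849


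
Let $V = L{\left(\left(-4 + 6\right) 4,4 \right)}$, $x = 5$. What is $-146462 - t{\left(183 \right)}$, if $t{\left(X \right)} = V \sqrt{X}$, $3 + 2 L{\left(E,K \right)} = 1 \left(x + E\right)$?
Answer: $-146462 - 5 \sqrt{183} \approx -1.4653 \cdot 10^{5}$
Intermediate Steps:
$L{\left(E,K \right)} = 1 + \frac{E}{2}$ ($L{\left(E,K \right)} = - \frac{3}{2} + \frac{1 \left(5 + E\right)}{2} = - \frac{3}{2} + \frac{5 + E}{2} = - \frac{3}{2} + \left(\frac{5}{2} + \frac{E}{2}\right) = 1 + \frac{E}{2}$)
$V = 5$ ($V = 1 + \frac{\left(-4 + 6\right) 4}{2} = 1 + \frac{2 \cdot 4}{2} = 1 + \frac{1}{2} \cdot 8 = 1 + 4 = 5$)
$t{\left(X \right)} = 5 \sqrt{X}$
$-146462 - t{\left(183 \right)} = -146462 - 5 \sqrt{183}$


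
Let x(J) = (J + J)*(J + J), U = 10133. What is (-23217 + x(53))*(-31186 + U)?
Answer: 252235993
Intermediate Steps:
x(J) = 4*J**2 (x(J) = (2*J)*(2*J) = 4*J**2)
(-23217 + x(53))*(-31186 + U) = (-23217 + 4*53**2)*(-31186 + 10133) = (-23217 + 4*2809)*(-21053) = (-23217 + 11236)*(-21053) = -11981*(-21053) = 252235993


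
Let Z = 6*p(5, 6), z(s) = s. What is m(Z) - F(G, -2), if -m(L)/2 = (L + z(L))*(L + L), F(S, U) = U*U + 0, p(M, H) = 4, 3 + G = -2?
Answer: -4612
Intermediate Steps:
G = -5 (G = -3 - 2 = -5)
Z = 24 (Z = 6*4 = 24)
F(S, U) = U**2 (F(S, U) = U**2 + 0 = U**2)
m(L) = -8*L**2 (m(L) = -2*(L + L)*(L + L) = -2*2*L*2*L = -8*L**2)
m(Z) - F(G, -2) = -8*24**2 - 1*(-2)**2 = -8*576 - 1*4 = -4608 - 4 = -4612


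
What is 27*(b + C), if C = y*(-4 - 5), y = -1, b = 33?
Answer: 1134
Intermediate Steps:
C = 9 (C = -(-4 - 5) = -1*(-9) = 9)
27*(b + C) = 27*(33 + 9) = 27*42 = 1134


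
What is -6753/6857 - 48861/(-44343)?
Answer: 3954622/33784439 ≈ 0.11705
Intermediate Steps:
-6753/6857 - 48861/(-44343) = -6753*1/6857 - 48861*(-1/44343) = -6753/6857 + 5429/4927 = 3954622/33784439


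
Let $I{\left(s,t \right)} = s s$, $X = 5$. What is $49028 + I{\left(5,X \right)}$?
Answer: $49053$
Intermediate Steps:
$I{\left(s,t \right)} = s^{2}$
$49028 + I{\left(5,X \right)} = 49028 + 5^{2} = 49028 + 25 = 49053$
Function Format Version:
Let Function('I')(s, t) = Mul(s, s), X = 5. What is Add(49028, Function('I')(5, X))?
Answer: 49053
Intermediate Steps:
Function('I')(s, t) = Pow(s, 2)
Add(49028, Function('I')(5, X)) = Add(49028, Pow(5, 2)) = Add(49028, 25) = 49053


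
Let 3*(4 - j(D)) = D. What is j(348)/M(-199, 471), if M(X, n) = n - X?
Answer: -56/335 ≈ -0.16716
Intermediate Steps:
j(D) = 4 - D/3
j(348)/M(-199, 471) = (4 - 1/3*348)/(471 - 1*(-199)) = (4 - 116)/(471 + 199) = -112/670 = -112*1/670 = -56/335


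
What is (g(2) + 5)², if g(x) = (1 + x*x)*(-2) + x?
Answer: 9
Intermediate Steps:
g(x) = -2 + x - 2*x² (g(x) = (1 + x²)*(-2) + x = (-2 - 2*x²) + x = -2 + x - 2*x²)
(g(2) + 5)² = ((-2 + 2 - 2*2²) + 5)² = ((-2 + 2 - 2*4) + 5)² = ((-2 + 2 - 8) + 5)² = (-8 + 5)² = (-3)² = 9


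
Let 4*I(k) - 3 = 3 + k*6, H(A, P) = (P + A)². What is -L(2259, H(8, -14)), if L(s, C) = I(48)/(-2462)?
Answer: 147/4924 ≈ 0.029854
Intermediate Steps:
H(A, P) = (A + P)²
I(k) = 3/2 + 3*k/2 (I(k) = ¾ + (3 + k*6)/4 = ¾ + (3 + 6*k)/4 = ¾ + (¾ + 3*k/2) = 3/2 + 3*k/2)
L(s, C) = -147/4924 (L(s, C) = (3/2 + (3/2)*48)/(-2462) = (3/2 + 72)*(-1/2462) = (147/2)*(-1/2462) = -147/4924)
-L(2259, H(8, -14)) = -1*(-147/4924) = 147/4924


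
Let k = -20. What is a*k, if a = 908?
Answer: -18160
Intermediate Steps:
a*k = 908*(-20) = -18160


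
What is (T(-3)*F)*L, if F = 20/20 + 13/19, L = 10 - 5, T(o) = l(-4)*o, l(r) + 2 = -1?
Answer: 1440/19 ≈ 75.789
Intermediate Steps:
l(r) = -3 (l(r) = -2 - 1 = -3)
T(o) = -3*o
L = 5
F = 32/19 (F = 20*(1/20) + 13*(1/19) = 1 + 13/19 = 32/19 ≈ 1.6842)
(T(-3)*F)*L = (-3*(-3)*(32/19))*5 = (9*(32/19))*5 = (288/19)*5 = 1440/19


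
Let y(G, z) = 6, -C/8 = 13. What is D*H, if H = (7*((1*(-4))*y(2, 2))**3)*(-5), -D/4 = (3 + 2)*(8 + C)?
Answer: 928972800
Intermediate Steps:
C = -104 (C = -8*13 = -104)
D = 1920 (D = -4*(3 + 2)*(8 - 104) = -20*(-96) = -4*(-480) = 1920)
H = 483840 (H = (7*((1*(-4))*6)**3)*(-5) = (7*(-4*6)**3)*(-5) = (7*(-24)**3)*(-5) = (7*(-13824))*(-5) = -96768*(-5) = 483840)
D*H = 1920*483840 = 928972800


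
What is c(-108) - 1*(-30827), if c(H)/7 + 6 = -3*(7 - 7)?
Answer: 30785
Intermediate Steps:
c(H) = -42 (c(H) = -42 + 7*(-3*(7 - 7)) = -42 + 7*(-3*0) = -42 + 7*0 = -42 + 0 = -42)
c(-108) - 1*(-30827) = -42 - 1*(-30827) = -42 + 30827 = 30785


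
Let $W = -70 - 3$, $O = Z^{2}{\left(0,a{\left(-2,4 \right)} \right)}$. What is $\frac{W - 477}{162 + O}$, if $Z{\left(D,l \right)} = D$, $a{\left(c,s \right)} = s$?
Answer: $- \frac{275}{81} \approx -3.3951$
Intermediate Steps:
$O = 0$ ($O = 0^{2} = 0$)
$W = -73$ ($W = -70 - 3 = -73$)
$\frac{W - 477}{162 + O} = \frac{-73 - 477}{162 + 0} = - \frac{550}{162} = \left(-550\right) \frac{1}{162} = - \frac{275}{81}$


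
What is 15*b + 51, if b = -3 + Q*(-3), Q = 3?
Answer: -129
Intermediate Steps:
b = -12 (b = -3 + 3*(-3) = -3 - 9 = -12)
15*b + 51 = 15*(-12) + 51 = -180 + 51 = -129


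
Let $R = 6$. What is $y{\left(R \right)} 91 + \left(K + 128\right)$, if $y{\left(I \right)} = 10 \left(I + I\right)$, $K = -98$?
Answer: $10950$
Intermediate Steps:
$y{\left(I \right)} = 20 I$ ($y{\left(I \right)} = 10 \cdot 2 I = 20 I$)
$y{\left(R \right)} 91 + \left(K + 128\right) = 20 \cdot 6 \cdot 91 + \left(-98 + 128\right) = 120 \cdot 91 + 30 = 10920 + 30 = 10950$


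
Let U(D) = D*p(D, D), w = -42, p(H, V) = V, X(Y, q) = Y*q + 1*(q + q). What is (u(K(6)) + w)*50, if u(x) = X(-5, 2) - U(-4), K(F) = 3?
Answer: -3200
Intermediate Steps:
X(Y, q) = 2*q + Y*q (X(Y, q) = Y*q + 1*(2*q) = Y*q + 2*q = 2*q + Y*q)
U(D) = D² (U(D) = D*D = D²)
u(x) = -22 (u(x) = 2*(2 - 5) - 1*(-4)² = 2*(-3) - 1*16 = -6 - 16 = -22)
(u(K(6)) + w)*50 = (-22 - 42)*50 = -64*50 = -3200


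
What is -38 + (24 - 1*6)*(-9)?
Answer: -200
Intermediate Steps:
-38 + (24 - 1*6)*(-9) = -38 + (24 - 6)*(-9) = -38 + 18*(-9) = -38 - 162 = -200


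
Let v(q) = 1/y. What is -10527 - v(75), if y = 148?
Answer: -1557997/148 ≈ -10527.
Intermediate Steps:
v(q) = 1/148
-10527 - v(75) = -10527 - 1*1/148 = -10527 - 1/148 = -1557997/148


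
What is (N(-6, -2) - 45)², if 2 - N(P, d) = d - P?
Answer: 2209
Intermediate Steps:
N(P, d) = 2 + P - d (N(P, d) = 2 - (d - P) = 2 + (P - d) = 2 + P - d)
(N(-6, -2) - 45)² = ((2 - 6 - 1*(-2)) - 45)² = ((2 - 6 + 2) - 45)² = (-2 - 45)² = (-47)² = 2209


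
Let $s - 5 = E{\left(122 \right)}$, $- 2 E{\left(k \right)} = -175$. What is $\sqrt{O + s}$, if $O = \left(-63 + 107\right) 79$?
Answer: $\frac{3 \sqrt{1586}}{2} \approx 59.737$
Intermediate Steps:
$E{\left(k \right)} = \frac{175}{2}$ ($E{\left(k \right)} = \left(- \frac{1}{2}\right) \left(-175\right) = \frac{175}{2}$)
$s = \frac{185}{2}$ ($s = 5 + \frac{175}{2} = \frac{185}{2} \approx 92.5$)
$O = 3476$ ($O = 44 \cdot 79 = 3476$)
$\sqrt{O + s} = \sqrt{3476 + \frac{185}{2}} = \sqrt{\frac{7137}{2}} = \frac{3 \sqrt{1586}}{2}$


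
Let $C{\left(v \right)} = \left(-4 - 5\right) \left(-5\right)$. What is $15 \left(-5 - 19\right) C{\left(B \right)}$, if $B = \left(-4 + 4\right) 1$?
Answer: $-16200$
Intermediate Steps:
$B = 0$ ($B = 0 \cdot 1 = 0$)
$C{\left(v \right)} = 45$ ($C{\left(v \right)} = \left(-9\right) \left(-5\right) = 45$)
$15 \left(-5 - 19\right) C{\left(B \right)} = 15 \left(-5 - 19\right) 45 = 15 \left(-24\right) 45 = \left(-360\right) 45 = -16200$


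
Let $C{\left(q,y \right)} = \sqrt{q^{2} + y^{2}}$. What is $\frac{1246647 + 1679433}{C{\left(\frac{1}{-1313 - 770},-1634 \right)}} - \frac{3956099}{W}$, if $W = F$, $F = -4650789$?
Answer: $\frac{3956099}{4650789} + \frac{1219004928 \sqrt{11584642718885}}{2316928543777} \approx 1791.6$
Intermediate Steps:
$W = -4650789$
$\frac{1246647 + 1679433}{C{\left(\frac{1}{-1313 - 770},-1634 \right)}} - \frac{3956099}{W} = \frac{1246647 + 1679433}{\sqrt{\left(\frac{1}{-1313 - 770}\right)^{2} + \left(-1634\right)^{2}}} - \frac{3956099}{-4650789} = \frac{2926080}{\sqrt{\left(\frac{1}{-2083}\right)^{2} + 2669956}} - - \frac{3956099}{4650789} = \frac{2926080}{\sqrt{\left(- \frac{1}{2083}\right)^{2} + 2669956}} + \frac{3956099}{4650789} = \frac{2926080}{\sqrt{\frac{1}{4338889} + 2669956}} + \frac{3956099}{4650789} = \frac{2926080}{\sqrt{\frac{11584642718885}{4338889}}} + \frac{3956099}{4650789} = \frac{2926080}{\frac{1}{2083} \sqrt{11584642718885}} + \frac{3956099}{4650789} = 2926080 \frac{2083 \sqrt{11584642718885}}{11584642718885} + \frac{3956099}{4650789} = \frac{1219004928 \sqrt{11584642718885}}{2316928543777} + \frac{3956099}{4650789} = \frac{3956099}{4650789} + \frac{1219004928 \sqrt{11584642718885}}{2316928543777}$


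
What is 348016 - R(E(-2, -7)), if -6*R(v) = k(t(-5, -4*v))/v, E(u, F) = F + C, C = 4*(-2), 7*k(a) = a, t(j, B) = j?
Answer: 43850017/126 ≈ 3.4802e+5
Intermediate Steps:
k(a) = a/7
C = -8
E(u, F) = -8 + F (E(u, F) = F - 8 = -8 + F)
R(v) = 5/(42*v) (R(v) = -(⅐)*(-5)/(6*v) = -(-5)/(42*v) = 5/(42*v))
348016 - R(E(-2, -7)) = 348016 - 5/(42*(-8 - 7)) = 348016 - 5/(42*(-15)) = 348016 - 5*(-1)/(42*15) = 348016 - 1*(-1/126) = 348016 + 1/126 = 43850017/126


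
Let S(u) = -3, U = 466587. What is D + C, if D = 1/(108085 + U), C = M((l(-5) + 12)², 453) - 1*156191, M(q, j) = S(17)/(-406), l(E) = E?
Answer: -2602999113035/16665488 ≈ -1.5619e+5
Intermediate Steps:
M(q, j) = 3/406 (M(q, j) = -3/(-406) = -3*(-1/406) = 3/406)
C = -63413543/406 (C = 3/406 - 1*156191 = 3/406 - 156191 = -63413543/406 ≈ -1.5619e+5)
D = 1/574672 (D = 1/(108085 + 466587) = 1/574672 ≈ 1.7401e-6)
D + C = 1/574672 - 63413543/406 = -2602999113035/16665488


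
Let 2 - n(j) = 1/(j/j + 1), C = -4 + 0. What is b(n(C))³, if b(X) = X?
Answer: 27/8 ≈ 3.3750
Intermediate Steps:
C = -4
n(j) = 3/2 (n(j) = 2 - 1/(j/j + 1) = 2 - 1/(1 + 1) = 2 - 1/2 = 2 - 1*½ = 2 - ½ = 3/2)
b(n(C))³ = (3/2)³ = 27/8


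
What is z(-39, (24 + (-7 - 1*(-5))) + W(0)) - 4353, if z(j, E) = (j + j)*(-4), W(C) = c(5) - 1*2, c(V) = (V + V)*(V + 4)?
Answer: -4041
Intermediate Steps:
c(V) = 2*V*(4 + V) (c(V) = (2*V)*(4 + V) = 2*V*(4 + V))
W(C) = 88 (W(C) = 2*5*(4 + 5) - 1*2 = 2*5*9 - 2 = 90 - 2 = 88)
z(j, E) = -8*j (z(j, E) = (2*j)*(-4) = -8*j)
z(-39, (24 + (-7 - 1*(-5))) + W(0)) - 4353 = -8*(-39) - 4353 = 312 - 4353 = -4041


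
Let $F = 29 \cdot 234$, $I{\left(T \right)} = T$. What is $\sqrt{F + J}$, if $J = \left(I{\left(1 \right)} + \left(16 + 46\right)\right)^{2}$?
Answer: $3 \sqrt{1195} \approx 103.71$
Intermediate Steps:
$J = 3969$ ($J = \left(1 + \left(16 + 46\right)\right)^{2} = \left(1 + 62\right)^{2} = 63^{2} = 3969$)
$F = 6786$
$\sqrt{F + J} = \sqrt{6786 + 3969} = \sqrt{10755} = 3 \sqrt{1195}$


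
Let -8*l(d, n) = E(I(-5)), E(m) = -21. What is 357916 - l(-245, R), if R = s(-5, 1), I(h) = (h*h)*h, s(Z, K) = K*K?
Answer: 2863307/8 ≈ 3.5791e+5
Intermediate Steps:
s(Z, K) = K²
I(h) = h³ (I(h) = h²*h = h³)
R = 1 (R = 1² = 1)
l(d, n) = 21/8 (l(d, n) = -⅛*(-21) = 21/8)
357916 - l(-245, R) = 357916 - 1*21/8 = 357916 - 21/8 = 2863307/8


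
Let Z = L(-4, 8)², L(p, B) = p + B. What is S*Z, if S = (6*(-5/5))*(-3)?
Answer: 288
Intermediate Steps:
L(p, B) = B + p
Z = 16 (Z = (8 - 4)² = 4² = 16)
S = 18 (S = (6*(-5*⅕))*(-3) = (6*(-1))*(-3) = -6*(-3) = 18)
S*Z = 18*16 = 288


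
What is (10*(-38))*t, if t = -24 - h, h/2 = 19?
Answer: 23560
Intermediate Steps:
h = 38 (h = 2*19 = 38)
t = -62 (t = -24 - 1*38 = -24 - 38 = -62)
(10*(-38))*t = (10*(-38))*(-62) = -380*(-62) = 23560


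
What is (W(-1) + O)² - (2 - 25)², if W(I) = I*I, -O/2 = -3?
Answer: -480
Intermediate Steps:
O = 6 (O = -2*(-3) = 6)
W(I) = I²
(W(-1) + O)² - (2 - 25)² = ((-1)² + 6)² - (2 - 25)² = (1 + 6)² - 1*(-23)² = 7² - 1*529 = 49 - 529 = -480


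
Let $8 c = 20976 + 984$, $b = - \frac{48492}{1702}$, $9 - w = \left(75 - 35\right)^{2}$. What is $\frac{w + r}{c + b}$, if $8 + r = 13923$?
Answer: $\frac{3495908}{770583} \approx 4.5367$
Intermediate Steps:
$r = 13915$ ($r = -8 + 13923 = 13915$)
$w = -1591$ ($w = 9 - \left(75 - 35\right)^{2} = 9 - 40^{2} = 9 - 1600 = -1591$)
$b = - \frac{24246}{851}$ ($b = \left(-48492\right) \frac{1}{1702} = - \frac{24246}{851} \approx -28.491$)
$c = 2745$ ($c = \frac{20976 + 984}{8} = \frac{1}{8} \cdot 21960 = 2745$)
$\frac{w + r}{c + b} = \frac{-1591 + 13915}{2745 - \frac{24246}{851}} = \frac{12324}{\frac{2311749}{851}} = 12324 \cdot \frac{851}{2311749} = \frac{3495908}{770583}$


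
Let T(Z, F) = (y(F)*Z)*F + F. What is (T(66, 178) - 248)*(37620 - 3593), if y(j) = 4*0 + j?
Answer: 71152974998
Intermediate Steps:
y(j) = j (y(j) = 0 + j = j)
T(Z, F) = F + Z*F² (T(Z, F) = (F*Z)*F + F = Z*F² + F = F + Z*F²)
(T(66, 178) - 248)*(37620 - 3593) = (178*(1 + 178*66) - 248)*(37620 - 3593) = (178*(1 + 11748) - 248)*34027 = (178*11749 - 248)*34027 = (2091322 - 248)*34027 = 2091074*34027 = 71152974998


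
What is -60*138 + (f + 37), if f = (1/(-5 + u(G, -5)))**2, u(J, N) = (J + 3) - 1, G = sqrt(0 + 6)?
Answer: -24724/3 + 2*sqrt(6)/3 ≈ -8239.7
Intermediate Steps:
G = sqrt(6) ≈ 2.4495
u(J, N) = 2 + J (u(J, N) = (3 + J) - 1 = 2 + J)
f = (-3 + sqrt(6))**(-2) (f = (1/(-5 + (2 + sqrt(6))))**2 = (1/(-3 + sqrt(6)))**2 = (-3 + sqrt(6))**(-2) ≈ 3.2997)
-60*138 + (f + 37) = -60*138 + ((3 - sqrt(6))**(-2) + 37) = -8280 + (37 + (3 - sqrt(6))**(-2)) = -8243 + (3 - sqrt(6))**(-2)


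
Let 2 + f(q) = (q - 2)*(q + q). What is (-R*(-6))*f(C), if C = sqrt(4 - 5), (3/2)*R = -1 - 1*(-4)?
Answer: -48 - 48*I ≈ -48.0 - 48.0*I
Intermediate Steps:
R = 2 (R = 2*(-1 - 1*(-4))/3 = 2*(-1 + 4)/3 = (2/3)*3 = 2)
C = I (C = sqrt(-1) = I ≈ 1.0*I)
f(q) = -2 + 2*q*(-2 + q) (f(q) = -2 + (q - 2)*(q + q) = -2 + (-2 + q)*(2*q) = -2 + 2*q*(-2 + q))
(-R*(-6))*f(C) = (-1*2*(-6))*(-2 - 4*I + 2*I**2) = (-2*(-6))*(-2 - 4*I + 2*(-1)) = 12*(-2 - 4*I - 2) = 12*(-4 - 4*I) = -48 - 48*I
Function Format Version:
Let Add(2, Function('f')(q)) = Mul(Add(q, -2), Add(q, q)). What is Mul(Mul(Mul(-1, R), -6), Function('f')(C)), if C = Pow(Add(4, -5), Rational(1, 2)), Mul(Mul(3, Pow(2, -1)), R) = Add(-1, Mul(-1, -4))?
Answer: Add(-48, Mul(-48, I)) ≈ Add(-48.000, Mul(-48.000, I))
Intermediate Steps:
R = 2 (R = Mul(Rational(2, 3), Add(-1, Mul(-1, -4))) = Mul(Rational(2, 3), Add(-1, 4)) = Mul(Rational(2, 3), 3) = 2)
C = I (C = Pow(-1, Rational(1, 2)) = I ≈ Mul(1.0000, I))
Function('f')(q) = Add(-2, Mul(2, q, Add(-2, q))) (Function('f')(q) = Add(-2, Mul(Add(q, -2), Add(q, q))) = Add(-2, Mul(Add(-2, q), Mul(2, q))) = Add(-2, Mul(2, q, Add(-2, q))))
Mul(Mul(Mul(-1, R), -6), Function('f')(C)) = Mul(Mul(Mul(-1, 2), -6), Add(-2, Mul(-4, I), Mul(2, Pow(I, 2)))) = Mul(Mul(-2, -6), Add(-2, Mul(-4, I), Mul(2, -1))) = Mul(12, Add(-2, Mul(-4, I), -2)) = Mul(12, Add(-4, Mul(-4, I))) = Add(-48, Mul(-48, I))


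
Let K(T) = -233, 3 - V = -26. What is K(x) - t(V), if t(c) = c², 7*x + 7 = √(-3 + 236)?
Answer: -1074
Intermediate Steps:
V = 29 (V = 3 - 1*(-26) = 3 + 26 = 29)
x = -1 + √233/7 (x = -1 + √(-3 + 236)/7 = -1 + √233/7 ≈ 1.1806)
K(x) - t(V) = -233 - 1*29² = -233 - 1*841 = -233 - 841 = -1074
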